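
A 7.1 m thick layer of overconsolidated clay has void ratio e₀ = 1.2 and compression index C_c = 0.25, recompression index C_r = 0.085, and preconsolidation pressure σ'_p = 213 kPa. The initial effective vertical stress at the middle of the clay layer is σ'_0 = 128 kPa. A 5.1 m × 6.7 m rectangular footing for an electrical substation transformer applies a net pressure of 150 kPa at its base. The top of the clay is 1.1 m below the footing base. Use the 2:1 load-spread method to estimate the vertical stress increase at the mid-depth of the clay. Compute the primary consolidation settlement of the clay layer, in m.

Mid-depth of clay below the footing base: z = 1.1 + 7.1/2 = 4.65 m.
Stress increase at mid-clay by the 2:1 spreading method:
Δσ = qBL/((B+z)(L+z)) = 150×5.1×6.7/((5.1+4.65)(6.7+4.65)) = 46.317 kPa
Final effective stress: σ'_f = 128 + 46.317 = 174.32 kPa.
σ'_f = 174.32 ≤ σ'_p = 213 kPa, so the clay remains overconsolidated and only the recompression index applies:
S_c = C_r·H/(1+e₀)·log₁₀(σ'_f/σ'_0) = 0.085×7.1/2.2×log₁₀(174.32/128)
    = 0.27432 × 0.13414 = 0.0368 m

S_c ≈ 0.0368 m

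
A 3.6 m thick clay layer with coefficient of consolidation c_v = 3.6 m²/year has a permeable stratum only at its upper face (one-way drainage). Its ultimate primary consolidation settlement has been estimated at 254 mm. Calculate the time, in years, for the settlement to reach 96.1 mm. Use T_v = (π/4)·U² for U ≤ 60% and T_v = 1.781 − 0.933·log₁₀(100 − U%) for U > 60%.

Drainage path length: H_d = H = 3.6 m (single drainage).
U = S(t)/S_ult = 96.1/254 = 0.3783.
U ≤ 60%: T_v = (π/4)·U² = (π/4)×0.37835² = 0.11243.
t = T_v·H_d²/c_v = 0.11243×3.6²/3.6 = 0.4047 years.

t ≈ 0.405 years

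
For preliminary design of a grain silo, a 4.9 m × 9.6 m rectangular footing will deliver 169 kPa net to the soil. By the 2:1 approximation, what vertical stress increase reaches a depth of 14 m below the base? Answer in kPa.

Δσ_z ≈ 17.8 kPa

By the 2:1 method the load spreads at 1 horizontal : 2 vertical, so at depth z the loaded area has grown by z in each plan dimension:
Δσ = qBL/((B+z)(L+z)) = 169×4.9×9.6/((4.9+14)(9.6+14)) = 17.823 kPa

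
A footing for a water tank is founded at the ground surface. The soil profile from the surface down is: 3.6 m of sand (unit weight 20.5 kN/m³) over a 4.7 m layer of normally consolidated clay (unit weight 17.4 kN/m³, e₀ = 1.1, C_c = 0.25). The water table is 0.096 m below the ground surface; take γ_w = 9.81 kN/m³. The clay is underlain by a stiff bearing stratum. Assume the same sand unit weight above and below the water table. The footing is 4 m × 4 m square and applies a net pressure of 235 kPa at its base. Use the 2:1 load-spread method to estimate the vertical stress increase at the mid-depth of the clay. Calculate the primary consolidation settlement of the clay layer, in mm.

Mid-depth of clay below the ground surface: z = 3.6 + 4.7/2 = 5.95 m.
Total vertical stress at mid-clay: σ_v = 20.5×3.6 + 17.4×2.35 = 114.69 kPa.
Pore pressure: u = 9.81×(5.95 − 0.096) = 57.428 kPa.
Initial effective stress: σ'_0 = σ_v − u = 114.69 − 57.428 = 57.262 kPa.
Stress increase at mid-clay by the 2:1 spreading method:
Δσ = qBL/((B+z)(L+z)) = 235×4×4/((4+5.95)(4+5.95)) = 37.979 kPa
Final effective stress: σ'_f = σ'_0 + Δσ = 57.262 + 37.979 = 95.241 kPa.
Normally consolidated clay, so the full stress increment lies on the virgin compression line:
S_c = C_c·H/(1+e₀)·log₁₀(σ'_f/σ'_0) = 0.25×4.7/(1+1.1)×log₁₀(95.241/57.262)
    = 0.55952 × 0.22096 = 0.1236 m

S_c ≈ 124 mm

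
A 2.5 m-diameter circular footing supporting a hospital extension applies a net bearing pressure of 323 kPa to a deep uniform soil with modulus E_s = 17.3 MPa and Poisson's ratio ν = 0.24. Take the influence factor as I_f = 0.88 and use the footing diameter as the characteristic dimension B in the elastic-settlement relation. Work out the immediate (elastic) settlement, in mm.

Immediate (elastic) settlement: S_e = q·B·(1−ν²)/E_s · I_f.
E_s = 17.3 MPa = 17300 kPa.
S_e = 323 × 2.5 × (1 − 0.24²) / 17300 × 0.88
    = 323 × 2.5 × 0.9424 / 17300 × 0.88
    = 0.03871 m = 38.71 mm

S_e ≈ 38.7 mm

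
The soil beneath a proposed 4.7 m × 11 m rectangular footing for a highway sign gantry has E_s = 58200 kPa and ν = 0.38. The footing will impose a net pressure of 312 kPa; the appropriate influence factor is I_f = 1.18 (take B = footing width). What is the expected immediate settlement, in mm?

S_e ≈ 25.4 mm

Immediate (elastic) settlement: S_e = q·B·(1−ν²)/E_s · I_f.
S_e = 312 × 4.7 × (1 − 0.38²) / 58200 × 1.18
    = 312 × 4.7 × 0.8556 / 58200 × 1.18
    = 0.02544 m = 25.44 mm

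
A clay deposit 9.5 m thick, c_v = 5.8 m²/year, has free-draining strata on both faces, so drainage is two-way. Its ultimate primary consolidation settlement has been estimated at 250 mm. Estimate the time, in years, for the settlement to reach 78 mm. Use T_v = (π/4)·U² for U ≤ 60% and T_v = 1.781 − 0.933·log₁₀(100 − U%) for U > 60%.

t ≈ 0.297 years

Drainage path length: H_d = H/2 = 4.75 m (double drainage).
U = S(t)/S_ult = 78/250 = 0.312.
U ≤ 60%: T_v = (π/4)·U² = (π/4)×0.312² = 0.076454.
t = T_v·H_d²/c_v = 0.076454×4.75²/5.8 = 0.2974 years.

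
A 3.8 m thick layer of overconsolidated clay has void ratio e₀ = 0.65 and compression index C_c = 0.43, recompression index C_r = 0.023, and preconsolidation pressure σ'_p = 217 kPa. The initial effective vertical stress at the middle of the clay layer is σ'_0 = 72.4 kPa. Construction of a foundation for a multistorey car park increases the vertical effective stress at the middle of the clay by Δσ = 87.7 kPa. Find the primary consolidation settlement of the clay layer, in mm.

Final effective stress: σ'_f = 72.4 + 87.7 = 160.1 kPa.
σ'_f = 160.1 ≤ σ'_p = 217 kPa, so the clay remains overconsolidated and only the recompression index applies:
S_c = C_r·H/(1+e₀)·log₁₀(σ'_f/σ'_0) = 0.023×3.8/1.65×log₁₀(160.1/72.4)
    = 0.052969 × 0.34465 = 0.01826 m

S_c ≈ 18.3 mm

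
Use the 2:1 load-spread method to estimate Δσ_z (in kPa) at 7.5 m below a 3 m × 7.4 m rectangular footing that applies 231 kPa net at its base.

Δσ_z ≈ 32.8 kPa

By the 2:1 method the load spreads at 1 horizontal : 2 vertical, so at depth z the loaded area has grown by z in each plan dimension:
Δσ = qBL/((B+z)(L+z)) = 231×3×7.4/((3+7.5)(7.4+7.5)) = 32.779 kPa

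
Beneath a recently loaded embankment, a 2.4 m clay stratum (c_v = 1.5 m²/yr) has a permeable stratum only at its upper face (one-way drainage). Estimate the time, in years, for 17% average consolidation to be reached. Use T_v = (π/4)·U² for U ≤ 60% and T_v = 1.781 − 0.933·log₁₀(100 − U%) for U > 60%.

t ≈ 0.0872 years

Drainage path length: H_d = H = 2.4 m (single drainage).
U ≤ 60%: T_v = (π/4)·U² = (π/4)×0.17² = 0.022698.
t = T_v·H_d²/c_v = 0.022698×2.4²/1.5 = 0.08716 years.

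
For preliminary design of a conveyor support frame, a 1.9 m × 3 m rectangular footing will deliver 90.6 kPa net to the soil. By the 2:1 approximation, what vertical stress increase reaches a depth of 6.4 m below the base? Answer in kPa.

By the 2:1 method the load spreads at 1 horizontal : 2 vertical, so at depth z the loaded area has grown by z in each plan dimension:
Δσ = qBL/((B+z)(L+z)) = 90.6×1.9×3/((1.9+6.4)(3+6.4)) = 6.6191 kPa

Δσ_z ≈ 6.62 kPa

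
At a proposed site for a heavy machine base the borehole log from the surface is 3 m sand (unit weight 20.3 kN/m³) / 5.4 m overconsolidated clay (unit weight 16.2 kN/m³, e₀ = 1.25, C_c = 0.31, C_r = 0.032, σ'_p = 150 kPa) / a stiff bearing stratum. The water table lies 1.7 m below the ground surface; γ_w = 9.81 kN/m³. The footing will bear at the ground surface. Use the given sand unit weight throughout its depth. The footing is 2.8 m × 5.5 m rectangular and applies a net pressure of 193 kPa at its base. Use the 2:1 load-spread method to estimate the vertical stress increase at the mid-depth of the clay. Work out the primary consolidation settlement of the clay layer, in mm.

S_c ≈ 13 mm

Mid-depth of clay below the ground surface: z = 3 + 5.4/2 = 5.7 m.
Total vertical stress at mid-clay: σ_v = 20.3×3 + 16.2×2.7 = 104.64 kPa.
Pore pressure: u = 9.81×(5.7 − 1.7) = 39.24 kPa.
Initial effective stress: σ'_0 = σ_v − u = 104.64 − 39.24 = 65.4 kPa.
Stress increase at mid-clay by the 2:1 spreading method:
Δσ = qBL/((B+z)(L+z)) = 193×2.8×5.5/((2.8+5.7)(5.5+5.7)) = 31.221 kPa
Final effective stress: σ'_f = 65.4 + 31.221 = 96.621 kPa.
σ'_f = 96.621 ≤ σ'_p = 150 kPa, so the clay remains overconsolidated and only the recompression index applies:
S_c = C_r·H/(1+e₀)·log₁₀(σ'_f/σ'_0) = 0.032×5.4/2.25×log₁₀(96.621/65.4)
    = 0.0768 × 0.16949 = 0.01302 m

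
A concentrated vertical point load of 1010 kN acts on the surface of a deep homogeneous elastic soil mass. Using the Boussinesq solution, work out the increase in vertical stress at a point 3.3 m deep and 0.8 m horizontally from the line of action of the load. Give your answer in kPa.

Boussinesq vertical stress below a point load on an elastic half-space:
Δσ_z = 3P/(2πz²) · [1 + (r/z)²]^(−5/2)
r/z = 0.8/3.3 = 0.24242; [1+(r/z)²]^(−5/2) = 0.86695.
Δσ_z = 3×1010/(2π×3.3²) × 0.86695 = 44.283 × 0.86695 = 38.39 kPa

Δσ_z ≈ 38.4 kPa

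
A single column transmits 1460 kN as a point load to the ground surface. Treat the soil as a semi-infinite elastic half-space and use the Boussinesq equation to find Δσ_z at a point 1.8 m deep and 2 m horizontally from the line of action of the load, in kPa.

Δσ_z ≈ 28.8 kPa

Boussinesq vertical stress below a point load on an elastic half-space:
Δσ_z = 3P/(2πz²) · [1 + (r/z)²]^(−5/2)
r/z = 2/1.8 = 1.1111; [1+(r/z)²]^(−5/2) = 0.13397.
Δσ_z = 3×1460/(2π×1.8²) × 0.13397 = 215.15 × 0.13397 = 28.82 kPa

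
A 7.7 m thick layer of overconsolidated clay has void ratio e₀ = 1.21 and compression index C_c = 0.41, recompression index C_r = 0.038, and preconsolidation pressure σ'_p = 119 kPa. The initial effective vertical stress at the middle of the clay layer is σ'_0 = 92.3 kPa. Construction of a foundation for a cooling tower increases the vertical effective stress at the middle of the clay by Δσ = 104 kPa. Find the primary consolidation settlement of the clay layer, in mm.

S_c ≈ 325 mm

Final effective stress: σ'_f = 92.3 + 104 = 196.3 kPa.
σ'_f = 196.3 > σ'_p = 119 kPa, so the stress path crosses the preconsolidation pressure — recompression up to σ'_p, then virgin compression beyond:
S_c = H/(1+e₀)·[C_r·log₁₀(σ'_p/σ'_0) + C_c·log₁₀(σ'_f/σ'_p)]
    = 7.7/2.21 × [0.038×log₁₀(119/92.3) + 0.41×log₁₀(196.3/119)]
    = 3.4842 × [0.0041931 + 0.089123] = 0.3251 m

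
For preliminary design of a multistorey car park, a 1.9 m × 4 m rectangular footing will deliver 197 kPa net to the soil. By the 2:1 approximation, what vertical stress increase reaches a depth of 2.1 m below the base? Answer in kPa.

By the 2:1 method the load spreads at 1 horizontal : 2 vertical, so at depth z the loaded area has grown by z in each plan dimension:
Δσ = qBL/((B+z)(L+z)) = 197×1.9×4/((1.9+2.1)(4+2.1)) = 61.361 kPa

Δσ_z ≈ 61.4 kPa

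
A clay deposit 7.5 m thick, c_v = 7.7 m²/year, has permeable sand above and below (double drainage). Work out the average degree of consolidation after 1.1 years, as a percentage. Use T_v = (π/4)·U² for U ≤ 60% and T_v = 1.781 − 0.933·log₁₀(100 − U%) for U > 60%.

Drainage path length: H_d = H/2 = 3.75 m (double drainage).
T_v = c_v·t/H_d² = 7.7×1.1/3.75² = 0.60231.
T_v = 0.60231 corresponds to the U > 60% branch:
U = 1 − 10^((1.781 − T_v)/0.933)/100 = 0.8166

U ≈ 81.7 %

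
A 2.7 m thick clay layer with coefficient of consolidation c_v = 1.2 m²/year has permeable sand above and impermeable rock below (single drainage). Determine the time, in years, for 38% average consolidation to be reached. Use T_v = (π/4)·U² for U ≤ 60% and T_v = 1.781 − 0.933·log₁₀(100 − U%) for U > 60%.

t ≈ 0.689 years

Drainage path length: H_d = H = 2.7 m (single drainage).
U ≤ 60%: T_v = (π/4)·U² = (π/4)×0.38² = 0.11341.
t = T_v·H_d²/c_v = 0.11341×2.7²/1.2 = 0.689 years.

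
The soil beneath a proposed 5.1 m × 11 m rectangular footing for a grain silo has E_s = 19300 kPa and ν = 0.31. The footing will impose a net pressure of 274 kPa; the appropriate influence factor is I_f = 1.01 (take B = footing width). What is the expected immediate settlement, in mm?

Immediate (elastic) settlement: S_e = q·B·(1−ν²)/E_s · I_f.
S_e = 274 × 5.1 × (1 − 0.31²) / 19300 × 1.01
    = 274 × 5.1 × 0.9039 / 19300 × 1.01
    = 0.0661 m = 66.1 mm

S_e ≈ 66.1 mm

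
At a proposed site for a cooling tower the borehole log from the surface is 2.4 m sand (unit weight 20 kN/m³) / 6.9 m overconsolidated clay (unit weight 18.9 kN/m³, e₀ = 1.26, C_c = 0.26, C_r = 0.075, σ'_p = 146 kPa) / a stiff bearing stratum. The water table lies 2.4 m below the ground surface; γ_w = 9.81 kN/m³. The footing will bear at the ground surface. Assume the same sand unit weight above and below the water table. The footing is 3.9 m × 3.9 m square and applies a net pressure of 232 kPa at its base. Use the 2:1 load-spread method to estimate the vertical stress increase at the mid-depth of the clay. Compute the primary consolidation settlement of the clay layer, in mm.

Mid-depth of clay below the ground surface: z = 2.4 + 6.9/2 = 5.85 m.
Total vertical stress at mid-clay: σ_v = 20×2.4 + 18.9×3.45 = 113.2 kPa.
Pore pressure: u = 9.81×(5.85 − 2.4) = 33.845 kPa.
Initial effective stress: σ'_0 = σ_v − u = 113.2 − 33.845 = 79.355 kPa.
Stress increase at mid-clay by the 2:1 spreading method:
Δσ = qBL/((B+z)(L+z)) = 232×3.9×3.9/((3.9+5.85)(3.9+5.85)) = 37.12 kPa
Final effective stress: σ'_f = 79.355 + 37.12 = 116.47 kPa.
σ'_f = 116.47 ≤ σ'_p = 146 kPa, so the clay remains overconsolidated and only the recompression index applies:
S_c = C_r·H/(1+e₀)·log₁₀(σ'_f/σ'_0) = 0.075×6.9/2.26×log₁₀(116.47/79.355)
    = 0.22898 × 0.16664 = 0.03816 m

S_c ≈ 38.2 mm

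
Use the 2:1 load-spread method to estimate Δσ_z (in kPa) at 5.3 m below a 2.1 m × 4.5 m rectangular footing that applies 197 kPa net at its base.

By the 2:1 method the load spreads at 1 horizontal : 2 vertical, so at depth z the loaded area has grown by z in each plan dimension:
Δσ = qBL/((B+z)(L+z)) = 197×2.1×4.5/((2.1+5.3)(4.5+5.3)) = 25.671 kPa

Δσ_z ≈ 25.7 kPa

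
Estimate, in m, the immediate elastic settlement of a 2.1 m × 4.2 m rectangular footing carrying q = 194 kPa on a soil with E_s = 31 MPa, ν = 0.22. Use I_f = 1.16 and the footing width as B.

Immediate (elastic) settlement: S_e = q·B·(1−ν²)/E_s · I_f.
E_s = 31 MPa = 31000 kPa.
S_e = 194 × 2.1 × (1 − 0.22²) / 31000 × 1.16
    = 194 × 2.1 × 0.9516 / 31000 × 1.16
    = 0.01451 m

S_e ≈ 0.0145 m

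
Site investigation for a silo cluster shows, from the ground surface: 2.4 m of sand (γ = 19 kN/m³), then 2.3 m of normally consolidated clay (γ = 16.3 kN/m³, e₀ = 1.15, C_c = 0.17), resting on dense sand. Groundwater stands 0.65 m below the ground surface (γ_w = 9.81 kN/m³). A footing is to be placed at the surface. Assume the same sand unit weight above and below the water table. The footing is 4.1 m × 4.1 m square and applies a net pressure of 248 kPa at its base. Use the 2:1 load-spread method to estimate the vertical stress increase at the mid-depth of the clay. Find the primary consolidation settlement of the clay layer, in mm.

Mid-depth of clay below the ground surface: z = 2.4 + 2.3/2 = 3.55 m.
Total vertical stress at mid-clay: σ_v = 19×2.4 + 16.3×1.15 = 64.345 kPa.
Pore pressure: u = 9.81×(3.55 − 0.65) = 28.449 kPa.
Initial effective stress: σ'_0 = σ_v − u = 64.345 − 28.449 = 35.896 kPa.
Stress increase at mid-clay by the 2:1 spreading method:
Δσ = qBL/((B+z)(L+z)) = 248×4.1×4.1/((4.1+3.55)(4.1+3.55)) = 71.236 kPa
Final effective stress: σ'_f = σ'_0 + Δσ = 35.896 + 71.236 = 107.13 kPa.
Normally consolidated clay, so the full stress increment lies on the virgin compression line:
S_c = C_c·H/(1+e₀)·log₁₀(σ'_f/σ'_0) = 0.17×2.3/(1+1.15)×log₁₀(107.13/35.896)
    = 0.18186 × 0.47487 = 0.08636 m

S_c ≈ 86.4 mm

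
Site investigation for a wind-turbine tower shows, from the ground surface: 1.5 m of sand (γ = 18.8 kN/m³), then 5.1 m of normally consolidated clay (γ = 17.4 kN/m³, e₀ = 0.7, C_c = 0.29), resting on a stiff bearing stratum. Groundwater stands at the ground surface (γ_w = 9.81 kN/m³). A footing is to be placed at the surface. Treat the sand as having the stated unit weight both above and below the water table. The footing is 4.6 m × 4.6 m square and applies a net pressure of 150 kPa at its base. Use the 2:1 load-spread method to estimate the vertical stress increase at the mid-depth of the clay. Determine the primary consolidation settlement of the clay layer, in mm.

Mid-depth of clay below the ground surface: z = 1.5 + 5.1/2 = 4.05 m.
Total vertical stress at mid-clay: σ_v = 18.8×1.5 + 17.4×2.55 = 72.57 kPa.
Pore pressure: u = 9.81×(4.05 − 0) = 39.73 kPa.
Initial effective stress: σ'_0 = σ_v − u = 72.57 − 39.73 = 32.84 kPa.
Stress increase at mid-clay by the 2:1 spreading method:
Δσ = qBL/((B+z)(L+z)) = 150×4.6×4.6/((4.6+4.05)(4.6+4.05)) = 42.42 kPa
Final effective stress: σ'_f = σ'_0 + Δσ = 32.84 + 42.42 = 75.26 kPa.
Normally consolidated clay, so the full stress increment lies on the virgin compression line:
S_c = C_c·H/(1+e₀)·log₁₀(σ'_f/σ'_0) = 0.29×5.1/(1+0.7)×log₁₀(75.26/32.84)
    = 0.87 × 0.36016 = 0.3133 m

S_c ≈ 313 mm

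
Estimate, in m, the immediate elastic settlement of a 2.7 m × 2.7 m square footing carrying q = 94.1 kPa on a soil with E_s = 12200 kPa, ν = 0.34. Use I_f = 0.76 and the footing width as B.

Immediate (elastic) settlement: S_e = q·B·(1−ν²)/E_s · I_f.
S_e = 94.1 × 2.7 × (1 − 0.34²) / 12200 × 0.76
    = 94.1 × 2.7 × 0.8844 / 12200 × 0.76
    = 0.014 m

S_e ≈ 0.014 m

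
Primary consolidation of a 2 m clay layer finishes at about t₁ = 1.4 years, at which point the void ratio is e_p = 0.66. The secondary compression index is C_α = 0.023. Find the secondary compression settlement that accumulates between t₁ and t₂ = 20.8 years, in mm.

S_s ≈ 32.5 mm

Secondary compression: S_s = C_α·H/(1+e_p)·log₁₀(t₂/t₁)
S_s = 0.023×2/(1+0.66)×log₁₀(20.8/1.4)
    = 0.02771 × 1.172 = 0.03248 m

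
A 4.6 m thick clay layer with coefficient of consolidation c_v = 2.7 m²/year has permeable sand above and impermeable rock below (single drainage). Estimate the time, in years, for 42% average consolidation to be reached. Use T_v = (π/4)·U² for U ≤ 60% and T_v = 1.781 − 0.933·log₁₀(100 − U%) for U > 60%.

t ≈ 1.09 years

Drainage path length: H_d = H = 4.6 m (single drainage).
U ≤ 60%: T_v = (π/4)·U² = (π/4)×0.42² = 0.13854.
t = T_v·H_d²/c_v = 0.13854×4.6²/2.7 = 1.086 years.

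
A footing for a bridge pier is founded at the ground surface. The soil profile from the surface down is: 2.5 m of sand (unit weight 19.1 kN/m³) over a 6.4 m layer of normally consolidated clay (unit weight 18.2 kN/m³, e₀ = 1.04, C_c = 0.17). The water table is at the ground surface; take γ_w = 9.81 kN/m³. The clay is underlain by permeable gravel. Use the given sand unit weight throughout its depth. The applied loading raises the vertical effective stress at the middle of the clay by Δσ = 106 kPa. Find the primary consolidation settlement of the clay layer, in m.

S_c ≈ 0.263 m

Mid-depth of clay below the ground surface: z = 2.5 + 6.4/2 = 5.7 m.
Total vertical stress at mid-clay: σ_v = 19.1×2.5 + 18.2×3.2 = 105.99 kPa.
Pore pressure: u = 9.81×(5.7 − 0) = 55.917 kPa.
Initial effective stress: σ'_0 = σ_v − u = 105.99 − 55.917 = 50.073 kPa.
Final effective stress: σ'_f = σ'_0 + Δσ = 50.073 + 106 = 156.07 kPa.
Normally consolidated clay, so the full stress increment lies on the virgin compression line:
S_c = C_c·H/(1+e₀)·log₁₀(σ'_f/σ'_0) = 0.17×6.4/(1+1.04)×log₁₀(156.07/50.073)
    = 0.53333 × 0.49372 = 0.2633 m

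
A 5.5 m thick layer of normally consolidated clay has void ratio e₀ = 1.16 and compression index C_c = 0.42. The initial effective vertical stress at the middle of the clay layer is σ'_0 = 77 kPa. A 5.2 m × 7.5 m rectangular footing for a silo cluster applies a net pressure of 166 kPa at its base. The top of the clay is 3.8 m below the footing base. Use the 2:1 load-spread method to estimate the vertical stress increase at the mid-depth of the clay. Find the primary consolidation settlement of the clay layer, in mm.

Mid-depth of clay below the footing base: z = 3.8 + 5.5/2 = 6.55 m.
Stress increase at mid-clay by the 2:1 spreading method:
Δσ = qBL/((B+z)(L+z)) = 166×5.2×7.5/((5.2+6.55)(7.5+6.55)) = 39.216 kPa
Final effective stress: σ'_f = σ'_0 + Δσ = 77 + 39.216 = 116.22 kPa.
Normally consolidated clay, so the full stress increment lies on the virgin compression line:
S_c = C_c·H/(1+e₀)·log₁₀(σ'_f/σ'_0) = 0.42×5.5/(1+1.16)×log₁₀(116.22/77)
    = 1.0694 × 0.17879 = 0.1912 m

S_c ≈ 191 mm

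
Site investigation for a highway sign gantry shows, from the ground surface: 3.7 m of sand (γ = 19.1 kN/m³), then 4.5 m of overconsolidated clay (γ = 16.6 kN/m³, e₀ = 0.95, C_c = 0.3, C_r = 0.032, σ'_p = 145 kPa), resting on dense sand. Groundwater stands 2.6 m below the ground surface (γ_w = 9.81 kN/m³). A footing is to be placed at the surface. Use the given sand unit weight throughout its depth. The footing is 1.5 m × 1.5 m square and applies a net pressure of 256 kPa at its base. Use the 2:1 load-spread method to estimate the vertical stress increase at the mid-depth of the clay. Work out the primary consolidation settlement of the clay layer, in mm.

S_c ≈ 4.15 mm

Mid-depth of clay below the ground surface: z = 3.7 + 4.5/2 = 5.95 m.
Total vertical stress at mid-clay: σ_v = 19.1×3.7 + 16.6×2.25 = 108.02 kPa.
Pore pressure: u = 9.81×(5.95 − 2.6) = 32.864 kPa.
Initial effective stress: σ'_0 = σ_v − u = 108.02 − 32.864 = 75.156 kPa.
Stress increase at mid-clay by the 2:1 spreading method:
Δσ = qBL/((B+z)(L+z)) = 256×1.5×1.5/((1.5+5.95)(1.5+5.95)) = 10.378 kPa
Final effective stress: σ'_f = 75.156 + 10.378 = 85.534 kPa.
σ'_f = 85.534 ≤ σ'_p = 145 kPa, so the clay remains overconsolidated and only the recompression index applies:
S_c = C_r·H/(1+e₀)·log₁₀(σ'_f/σ'_0) = 0.032×4.5/1.95×log₁₀(85.534/75.156)
    = 0.073846 × 0.056175 = 0.004148 m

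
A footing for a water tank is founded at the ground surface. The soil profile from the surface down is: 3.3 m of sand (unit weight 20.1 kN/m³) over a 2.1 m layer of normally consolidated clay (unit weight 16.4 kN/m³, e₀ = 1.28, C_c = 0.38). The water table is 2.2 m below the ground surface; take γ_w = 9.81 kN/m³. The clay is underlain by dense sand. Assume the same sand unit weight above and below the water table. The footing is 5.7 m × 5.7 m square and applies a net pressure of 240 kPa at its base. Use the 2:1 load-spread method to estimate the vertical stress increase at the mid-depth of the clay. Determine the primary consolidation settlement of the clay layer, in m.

Mid-depth of clay below the ground surface: z = 3.3 + 2.1/2 = 4.35 m.
Total vertical stress at mid-clay: σ_v = 20.1×3.3 + 16.4×1.05 = 83.55 kPa.
Pore pressure: u = 9.81×(4.35 − 2.2) = 21.091 kPa.
Initial effective stress: σ'_0 = σ_v − u = 83.55 − 21.091 = 62.459 kPa.
Stress increase at mid-clay by the 2:1 spreading method:
Δσ = qBL/((B+z)(L+z)) = 240×5.7×5.7/((5.7+4.35)(5.7+4.35)) = 77.202 kPa
Final effective stress: σ'_f = σ'_0 + Δσ = 62.459 + 77.202 = 139.66 kPa.
Normally consolidated clay, so the full stress increment lies on the virgin compression line:
S_c = C_c·H/(1+e₀)·log₁₀(σ'_f/σ'_0) = 0.38×2.1/(1+1.28)×log₁₀(139.66/62.459)
    = 0.35 × 0.34948 = 0.1223 m

S_c ≈ 0.122 m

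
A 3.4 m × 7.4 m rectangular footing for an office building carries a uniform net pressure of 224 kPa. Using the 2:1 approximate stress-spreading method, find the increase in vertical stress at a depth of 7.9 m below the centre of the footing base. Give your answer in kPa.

By the 2:1 method the load spreads at 1 horizontal : 2 vertical, so at depth z the loaded area has grown by z in each plan dimension:
Δσ = qBL/((B+z)(L+z)) = 224×3.4×7.4/((3.4+7.9)(7.4+7.9)) = 32.598 kPa

Δσ_z ≈ 32.6 kPa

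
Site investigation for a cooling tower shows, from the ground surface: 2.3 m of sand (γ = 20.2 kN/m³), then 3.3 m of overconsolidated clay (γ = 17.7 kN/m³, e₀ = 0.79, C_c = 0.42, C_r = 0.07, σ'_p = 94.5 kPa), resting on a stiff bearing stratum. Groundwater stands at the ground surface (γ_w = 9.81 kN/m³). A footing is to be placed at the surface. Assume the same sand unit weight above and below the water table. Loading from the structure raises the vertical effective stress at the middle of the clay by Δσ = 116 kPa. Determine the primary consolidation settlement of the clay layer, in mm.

S_c ≈ 215 mm

Mid-depth of clay below the ground surface: z = 2.3 + 3.3/2 = 3.95 m.
Total vertical stress at mid-clay: σ_v = 20.2×2.3 + 17.7×1.65 = 75.665 kPa.
Pore pressure: u = 9.81×(3.95 − 0) = 38.75 kPa.
Initial effective stress: σ'_0 = σ_v − u = 75.665 − 38.75 = 36.915 kPa.
Final effective stress: σ'_f = 36.915 + 116 = 152.91 kPa.
σ'_f = 152.91 > σ'_p = 94.5 kPa, so the stress path crosses the preconsolidation pressure — recompression up to σ'_p, then virgin compression beyond:
S_c = H/(1+e₀)·[C_r·log₁₀(σ'_p/σ'_0) + C_c·log₁₀(σ'_f/σ'_p)]
    = 3.3/1.79 × [0.07×log₁₀(94.5/36.915) + 0.42×log₁₀(152.91/94.5)]
    = 1.8436 × [0.028576 + 0.087782] = 0.2145 m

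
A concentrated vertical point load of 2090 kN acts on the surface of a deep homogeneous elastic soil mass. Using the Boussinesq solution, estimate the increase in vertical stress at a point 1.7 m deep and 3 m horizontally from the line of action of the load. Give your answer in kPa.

Boussinesq vertical stress below a point load on an elastic half-space:
Δσ_z = 3P/(2πz²) · [1 + (r/z)²]^(−5/2)
r/z = 3/1.7 = 1.7647; [1+(r/z)²]^(−5/2) = 0.029127.
Δσ_z = 3×2090/(2π×1.7²) × 0.029127 = 345.29 × 0.029127 = 10.06 kPa

Δσ_z ≈ 10.1 kPa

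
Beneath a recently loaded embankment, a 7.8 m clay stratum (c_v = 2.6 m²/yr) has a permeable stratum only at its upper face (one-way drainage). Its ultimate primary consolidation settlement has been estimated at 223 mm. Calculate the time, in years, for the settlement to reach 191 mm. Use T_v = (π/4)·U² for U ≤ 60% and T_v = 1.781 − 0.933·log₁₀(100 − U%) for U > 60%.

Drainage path length: H_d = H = 7.8 m (single drainage).
U = S(t)/S_ult = 191/223 = 0.8565.
U > 60%: T_v = 1.781 − 0.933·log₁₀(100 − 85.65) = 0.70166.
t = T_v·H_d²/c_v = 0.70166×7.8²/2.6 = 16.42 years.

t ≈ 16.4 years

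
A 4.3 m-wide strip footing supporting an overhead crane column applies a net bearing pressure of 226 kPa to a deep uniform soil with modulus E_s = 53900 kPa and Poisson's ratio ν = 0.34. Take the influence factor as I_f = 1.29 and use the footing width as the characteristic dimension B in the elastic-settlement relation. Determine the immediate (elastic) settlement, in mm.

Immediate (elastic) settlement: S_e = q·B·(1−ν²)/E_s · I_f.
S_e = 226 × 4.3 × (1 − 0.34²) / 53900 × 1.29
    = 226 × 4.3 × 0.8844 / 53900 × 1.29
    = 0.02057 m = 20.57 mm

S_e ≈ 20.6 mm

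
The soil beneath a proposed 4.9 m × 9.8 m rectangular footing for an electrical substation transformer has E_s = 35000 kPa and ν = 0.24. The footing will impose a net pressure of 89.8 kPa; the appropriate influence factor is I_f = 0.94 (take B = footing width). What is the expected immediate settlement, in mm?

Immediate (elastic) settlement: S_e = q·B·(1−ν²)/E_s · I_f.
S_e = 89.8 × 4.9 × (1 − 0.24²) / 35000 × 0.94
    = 89.8 × 4.9 × 0.9424 / 35000 × 0.94
    = 0.01114 m = 11.14 mm

S_e ≈ 11.1 mm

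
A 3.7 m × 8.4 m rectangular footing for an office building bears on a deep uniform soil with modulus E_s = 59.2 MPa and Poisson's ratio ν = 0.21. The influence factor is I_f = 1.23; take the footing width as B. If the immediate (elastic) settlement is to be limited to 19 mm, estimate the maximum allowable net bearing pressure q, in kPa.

q ≈ 259 kPa

E_s = 59.2 MPa = 59200 kPa.
S_e = q·B·(1−ν²)/E_s · I_f  ⇒  q = S_e·E_s / (B·(1−ν²)·I_f).
q = 0.019 × 59200 / (3.7 × 0.9559 × 1.23) = 258.6 kPa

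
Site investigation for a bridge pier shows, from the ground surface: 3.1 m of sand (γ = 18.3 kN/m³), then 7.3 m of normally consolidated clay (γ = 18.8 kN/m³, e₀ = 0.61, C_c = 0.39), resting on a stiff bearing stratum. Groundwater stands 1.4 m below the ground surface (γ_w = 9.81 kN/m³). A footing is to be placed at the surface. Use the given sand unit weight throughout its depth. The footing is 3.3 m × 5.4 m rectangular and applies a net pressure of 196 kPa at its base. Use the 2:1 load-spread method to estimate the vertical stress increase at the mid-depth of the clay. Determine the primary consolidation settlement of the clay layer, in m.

Mid-depth of clay below the ground surface: z = 3.1 + 7.3/2 = 6.75 m.
Total vertical stress at mid-clay: σ_v = 18.3×3.1 + 18.8×3.65 = 125.35 kPa.
Pore pressure: u = 9.81×(6.75 − 1.4) = 52.483 kPa.
Initial effective stress: σ'_0 = σ_v − u = 125.35 − 52.483 = 72.867 kPa.
Stress increase at mid-clay by the 2:1 spreading method:
Δσ = qBL/((B+z)(L+z)) = 196×3.3×5.4/((3.3+6.75)(5.4+6.75)) = 28.604 kPa
Final effective stress: σ'_f = σ'_0 + Δσ = 72.867 + 28.604 = 101.47 kPa.
Normally consolidated clay, so the full stress increment lies on the virgin compression line:
S_c = C_c·H/(1+e₀)·log₁₀(σ'_f/σ'_0) = 0.39×7.3/(1+0.61)×log₁₀(101.47/72.867)
    = 1.7683 × 0.14381 = 0.2543 m

S_c ≈ 0.254 m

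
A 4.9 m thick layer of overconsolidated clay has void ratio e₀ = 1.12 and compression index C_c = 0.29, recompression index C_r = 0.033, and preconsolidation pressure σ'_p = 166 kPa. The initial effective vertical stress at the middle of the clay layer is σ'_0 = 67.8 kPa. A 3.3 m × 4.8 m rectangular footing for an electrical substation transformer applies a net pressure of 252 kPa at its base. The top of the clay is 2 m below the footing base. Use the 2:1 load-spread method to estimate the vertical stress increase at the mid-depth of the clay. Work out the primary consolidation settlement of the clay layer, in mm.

Mid-depth of clay below the footing base: z = 2 + 4.9/2 = 4.45 m.
Stress increase at mid-clay by the 2:1 spreading method:
Δσ = qBL/((B+z)(L+z)) = 252×3.3×4.8/((3.3+4.45)(4.8+4.45)) = 55.682 kPa
Final effective stress: σ'_f = 67.8 + 55.682 = 123.48 kPa.
σ'_f = 123.48 ≤ σ'_p = 166 kPa, so the clay remains overconsolidated and only the recompression index applies:
S_c = C_r·H/(1+e₀)·log₁₀(σ'_f/σ'_0) = 0.033×4.9/2.12×log₁₀(123.48/67.8)
    = 0.076273 × 0.26037 = 0.01986 m

S_c ≈ 19.9 mm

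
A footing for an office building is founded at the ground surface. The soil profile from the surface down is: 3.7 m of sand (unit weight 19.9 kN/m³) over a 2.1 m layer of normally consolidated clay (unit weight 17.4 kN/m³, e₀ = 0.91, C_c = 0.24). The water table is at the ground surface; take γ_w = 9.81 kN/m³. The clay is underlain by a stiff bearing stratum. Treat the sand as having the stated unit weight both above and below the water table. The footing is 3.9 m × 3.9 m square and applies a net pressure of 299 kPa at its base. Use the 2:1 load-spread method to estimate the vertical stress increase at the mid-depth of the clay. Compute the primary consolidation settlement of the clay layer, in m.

Mid-depth of clay below the ground surface: z = 3.7 + 2.1/2 = 4.75 m.
Total vertical stress at mid-clay: σ_v = 19.9×3.7 + 17.4×1.05 = 91.9 kPa.
Pore pressure: u = 9.81×(4.75 − 0) = 46.598 kPa.
Initial effective stress: σ'_0 = σ_v − u = 91.9 − 46.598 = 45.302 kPa.
Stress increase at mid-clay by the 2:1 spreading method:
Δσ = qBL/((B+z)(L+z)) = 299×3.9×3.9/((3.9+4.75)(3.9+4.75)) = 60.781 kPa
Final effective stress: σ'_f = σ'_0 + Δσ = 45.302 + 60.781 = 106.08 kPa.
Normally consolidated clay, so the full stress increment lies on the virgin compression line:
S_c = C_c·H/(1+e₀)·log₁₀(σ'_f/σ'_0) = 0.24×2.1/(1+0.91)×log₁₀(106.08/45.302)
    = 0.26387 × 0.36952 = 0.09751 m

S_c ≈ 0.0975 m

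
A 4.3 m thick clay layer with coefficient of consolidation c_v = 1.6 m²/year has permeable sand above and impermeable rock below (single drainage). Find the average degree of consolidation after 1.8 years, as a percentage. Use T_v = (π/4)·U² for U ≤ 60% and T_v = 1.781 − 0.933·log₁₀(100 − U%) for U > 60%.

Drainage path length: H_d = H = 4.3 m (single drainage).
T_v = c_v·t/H_d² = 1.6×1.8/4.3² = 0.15576.
T_v = 0.15576 corresponds to the U ≤ 60% branch:
U = √(4T_v/π) = 0.4453

U ≈ 44.5 %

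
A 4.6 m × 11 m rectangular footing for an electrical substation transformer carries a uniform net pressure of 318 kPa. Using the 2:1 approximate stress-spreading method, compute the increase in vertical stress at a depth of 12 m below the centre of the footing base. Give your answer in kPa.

By the 2:1 method the load spreads at 1 horizontal : 2 vertical, so at depth z the loaded area has grown by z in each plan dimension:
Δσ = qBL/((B+z)(L+z)) = 318×4.6×11/((4.6+12)(11+12)) = 42.145 kPa

Δσ_z ≈ 42.1 kPa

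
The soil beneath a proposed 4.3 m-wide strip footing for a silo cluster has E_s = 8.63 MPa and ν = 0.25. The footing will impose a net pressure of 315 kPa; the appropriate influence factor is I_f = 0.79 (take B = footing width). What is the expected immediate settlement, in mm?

S_e ≈ 116 mm

Immediate (elastic) settlement: S_e = q·B·(1−ν²)/E_s · I_f.
E_s = 8.63 MPa = 8630 kPa.
S_e = 315 × 4.3 × (1 − 0.25²) / 8630 × 0.79
    = 315 × 4.3 × 0.9375 / 8630 × 0.79
    = 0.1162 m = 116.2 mm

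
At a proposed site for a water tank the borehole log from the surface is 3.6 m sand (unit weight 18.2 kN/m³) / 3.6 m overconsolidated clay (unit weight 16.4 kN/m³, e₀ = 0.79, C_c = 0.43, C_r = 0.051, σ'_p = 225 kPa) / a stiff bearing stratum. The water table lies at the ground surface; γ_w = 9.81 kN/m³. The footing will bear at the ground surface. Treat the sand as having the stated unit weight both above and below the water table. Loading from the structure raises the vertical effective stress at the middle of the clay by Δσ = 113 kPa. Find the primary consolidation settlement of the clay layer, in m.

Mid-depth of clay below the ground surface: z = 3.6 + 3.6/2 = 5.4 m.
Total vertical stress at mid-clay: σ_v = 18.2×3.6 + 16.4×1.8 = 95.04 kPa.
Pore pressure: u = 9.81×(5.4 − 0) = 52.974 kPa.
Initial effective stress: σ'_0 = σ_v − u = 95.04 − 52.974 = 42.066 kPa.
Final effective stress: σ'_f = 42.066 + 113 = 155.07 kPa.
σ'_f = 155.07 ≤ σ'_p = 225 kPa, so the clay remains overconsolidated and only the recompression index applies:
S_c = C_r·H/(1+e₀)·log₁₀(σ'_f/σ'_0) = 0.051×3.6/1.79×log₁₀(155.07/42.066)
    = 0.10257 × 0.5666 = 0.05812 m

S_c ≈ 0.0581 m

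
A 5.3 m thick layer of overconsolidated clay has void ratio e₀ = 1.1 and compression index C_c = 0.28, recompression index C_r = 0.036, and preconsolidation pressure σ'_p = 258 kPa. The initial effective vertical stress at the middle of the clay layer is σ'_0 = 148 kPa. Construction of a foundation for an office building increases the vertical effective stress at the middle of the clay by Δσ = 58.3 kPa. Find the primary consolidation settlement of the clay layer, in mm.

Final effective stress: σ'_f = 148 + 58.3 = 206.3 kPa.
σ'_f = 206.3 ≤ σ'_p = 258 kPa, so the clay remains overconsolidated and only the recompression index applies:
S_c = C_r·H/(1+e₀)·log₁₀(σ'_f/σ'_0) = 0.036×5.3/2.1×log₁₀(206.3/148)
    = 0.090857 × 0.14424 = 0.01311 m

S_c ≈ 13.1 mm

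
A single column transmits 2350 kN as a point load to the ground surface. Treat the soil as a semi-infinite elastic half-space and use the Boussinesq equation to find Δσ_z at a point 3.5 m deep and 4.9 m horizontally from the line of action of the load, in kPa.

Δσ_z ≈ 6.08 kPa

Boussinesq vertical stress below a point load on an elastic half-space:
Δσ_z = 3P/(2πz²) · [1 + (r/z)²]^(−5/2)
r/z = 4.9/3.5 = 1.4; [1+(r/z)²]^(−5/2) = 0.066339.
Δσ_z = 3×2350/(2π×3.5²) × 0.066339 = 91.595 × 0.066339 = 6.076 kPa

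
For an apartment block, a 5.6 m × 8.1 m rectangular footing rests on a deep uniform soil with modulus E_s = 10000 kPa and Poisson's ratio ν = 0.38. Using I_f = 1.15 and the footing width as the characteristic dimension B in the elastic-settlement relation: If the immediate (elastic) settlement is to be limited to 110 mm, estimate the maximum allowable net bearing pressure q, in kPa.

S_e = q·B·(1−ν²)/E_s · I_f  ⇒  q = S_e·E_s / (B·(1−ν²)·I_f).
q = 0.11 × 10000 / (5.6 × 0.8556 × 1.15) = 199.6 kPa

q ≈ 200 kPa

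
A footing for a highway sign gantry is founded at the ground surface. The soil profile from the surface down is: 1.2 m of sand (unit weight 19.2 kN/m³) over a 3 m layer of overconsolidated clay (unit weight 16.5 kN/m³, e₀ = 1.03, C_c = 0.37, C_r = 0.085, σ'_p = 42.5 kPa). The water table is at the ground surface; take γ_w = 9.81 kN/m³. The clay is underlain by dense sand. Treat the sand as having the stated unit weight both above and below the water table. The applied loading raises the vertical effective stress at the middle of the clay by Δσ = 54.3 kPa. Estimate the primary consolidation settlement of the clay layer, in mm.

Mid-depth of clay below the ground surface: z = 1.2 + 3/2 = 2.7 m.
Total vertical stress at mid-clay: σ_v = 19.2×1.2 + 16.5×1.5 = 47.79 kPa.
Pore pressure: u = 9.81×(2.7 − 0) = 26.487 kPa.
Initial effective stress: σ'_0 = σ_v − u = 47.79 − 26.487 = 21.303 kPa.
Final effective stress: σ'_f = 21.303 + 54.3 = 75.603 kPa.
σ'_f = 75.603 > σ'_p = 42.5 kPa, so the stress path crosses the preconsolidation pressure — recompression up to σ'_p, then virgin compression beyond:
S_c = H/(1+e₀)·[C_r·log₁₀(σ'_p/σ'_0) + C_c·log₁₀(σ'_f/σ'_p)]
    = 3/2.03 × [0.085×log₁₀(42.5/21.303) + 0.37×log₁₀(75.603/42.5)]
    = 1.4778 × [0.025496 + 0.092556] = 0.1745 m

S_c ≈ 174 mm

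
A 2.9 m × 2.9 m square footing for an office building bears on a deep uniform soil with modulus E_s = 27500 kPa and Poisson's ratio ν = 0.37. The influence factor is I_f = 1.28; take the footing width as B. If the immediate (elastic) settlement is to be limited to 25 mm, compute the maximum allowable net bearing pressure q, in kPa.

q ≈ 215 kPa

S_e = q·B·(1−ν²)/E_s · I_f  ⇒  q = S_e·E_s / (B·(1−ν²)·I_f).
q = 0.025 × 27500 / (2.9 × 0.8631 × 1.28) = 214.6 kPa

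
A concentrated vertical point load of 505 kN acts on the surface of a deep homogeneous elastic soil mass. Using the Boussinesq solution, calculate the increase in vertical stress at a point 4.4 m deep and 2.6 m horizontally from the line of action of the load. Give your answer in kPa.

Boussinesq vertical stress below a point load on an elastic half-space:
Δσ_z = 3P/(2πz²) · [1 + (r/z)²]^(−5/2)
r/z = 2.6/4.4 = 0.59091; [1+(r/z)²]^(−5/2) = 0.47297.
Δσ_z = 3×505/(2π×4.4²) × 0.47297 = 12.455 × 0.47297 = 5.891 kPa

Δσ_z ≈ 5.89 kPa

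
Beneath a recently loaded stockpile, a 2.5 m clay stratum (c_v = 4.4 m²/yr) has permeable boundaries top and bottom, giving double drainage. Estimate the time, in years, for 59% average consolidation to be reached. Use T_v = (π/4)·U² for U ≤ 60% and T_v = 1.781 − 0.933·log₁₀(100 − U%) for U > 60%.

Drainage path length: H_d = H/2 = 1.25 m (double drainage).
U ≤ 60%: T_v = (π/4)·U² = (π/4)×0.59² = 0.2734.
t = T_v·H_d²/c_v = 0.2734×1.25²/4.4 = 0.09709 years.

t ≈ 0.0971 years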